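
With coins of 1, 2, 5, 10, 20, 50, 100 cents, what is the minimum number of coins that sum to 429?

Greedy: take as many of the largest coin as possible, then repeat with the remainder.
429 = 4×100 + 1×20 + 1×5 + 2×2
Total coins = 4 + 1 + 1 + 2 = 8

8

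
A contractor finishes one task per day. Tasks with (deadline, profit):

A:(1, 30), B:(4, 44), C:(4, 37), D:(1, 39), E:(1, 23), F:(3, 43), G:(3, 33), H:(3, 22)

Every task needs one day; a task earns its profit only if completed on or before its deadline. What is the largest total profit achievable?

163

Profit order: B=44 F=43 D=39 C=37 G=33 A=30 E=23 H=22
Assign: B→slot 4, F→slot 3, D→slot 1, C→slot 2, G skipped, A skipped, E skipped, H skipped.
Slots: [1:D] [2:C] [3:F] [4:B]
Profit = 39 + 37 + 43 + 44 = 163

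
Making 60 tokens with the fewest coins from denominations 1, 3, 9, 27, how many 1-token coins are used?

60 − 2×27→6 − 2×3→0
Count of 1: 0

0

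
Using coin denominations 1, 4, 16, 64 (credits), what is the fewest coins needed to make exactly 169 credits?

169 = 2×64 + 2×16 + 2×4 + 1×1
Total coins = 2 + 2 + 2 + 1 = 7

7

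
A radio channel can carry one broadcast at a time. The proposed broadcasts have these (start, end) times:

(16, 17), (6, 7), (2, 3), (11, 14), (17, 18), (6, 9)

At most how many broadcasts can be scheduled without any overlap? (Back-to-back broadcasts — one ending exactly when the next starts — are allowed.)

Order by finish time; keep every interval that doesn't clash with the previous kept one.
Sorted by end: (2,3)  (6,7)  (6,9)  (11,14)  (16,17)  (17,18)
take (2,3); take (6,7); skip (6,9); take (11,14); take (16,17); take (17,18).
Selected 5 broadcasts.

5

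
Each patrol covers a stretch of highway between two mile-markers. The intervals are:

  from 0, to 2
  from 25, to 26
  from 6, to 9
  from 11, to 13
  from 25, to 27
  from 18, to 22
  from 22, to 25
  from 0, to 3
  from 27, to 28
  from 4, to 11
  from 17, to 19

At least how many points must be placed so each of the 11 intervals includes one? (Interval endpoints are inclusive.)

6

Process intervals by earliest right end; each time one isn't hit yet, stab at its right endpoint.
Sorted: [0,2] [0,3] [6,9] [4,11] [11,13] [17,19] [18,22] [22,25] [25,26] [25,27] [27,28]
{[0,2],[0,3]} hit by 2; {[6,9],[4,11]} hit by 9; {[11,13]} hit by 13; {[17,19],[18,22]} hit by 19; {[22,25],[25,26],[25,27]} hit by 25; {[27,28]} hit by 28.
Points: 2, 9, 13, 19, 25, 28 (6 total).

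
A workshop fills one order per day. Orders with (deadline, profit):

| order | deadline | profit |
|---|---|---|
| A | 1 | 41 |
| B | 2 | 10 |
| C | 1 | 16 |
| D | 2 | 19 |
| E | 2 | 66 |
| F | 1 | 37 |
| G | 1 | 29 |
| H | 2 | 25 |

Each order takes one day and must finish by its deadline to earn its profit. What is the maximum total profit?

107

Profit order: E=66 A=41 F=37 G=29 H=25 D=19 C=16 B=10
Assign: E→slot 2, A→slot 1, F skipped, G skipped, H skipped, D skipped, C skipped, B skipped.
Slots: [1:A] [2:E]
Profit = 41 + 66 = 107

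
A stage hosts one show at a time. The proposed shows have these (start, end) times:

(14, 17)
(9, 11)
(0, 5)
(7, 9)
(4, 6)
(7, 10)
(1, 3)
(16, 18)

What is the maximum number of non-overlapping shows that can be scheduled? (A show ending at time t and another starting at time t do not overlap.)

Sort by end time and greedily take each interval whose start is ≥ the last chosen end.
Sorted by end: (1,3)  (0,5)  (4,6)  (7,9)  (7,10)  (9,11)  (14,17)  (16,18)
take (1,3); take (4,6); take (7,9); take (9,11); take (14,17); skip (16,18).
Selected 5 shows.

5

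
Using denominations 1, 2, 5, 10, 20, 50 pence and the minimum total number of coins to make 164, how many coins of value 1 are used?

0

Use the largest denomination that fits, subtract, and repeat.
164 − 3×50→14 − 1×10→4 − 2×2→0
Count of 1: 0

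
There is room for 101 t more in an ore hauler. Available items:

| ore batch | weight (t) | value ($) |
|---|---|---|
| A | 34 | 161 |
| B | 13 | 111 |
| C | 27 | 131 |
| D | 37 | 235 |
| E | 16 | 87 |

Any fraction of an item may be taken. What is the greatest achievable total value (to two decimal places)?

601.88

Sort by value per unit weight and fill in that order.
Order: B (111/13=8.54) > D (235/37=6.35) > E (87/16=5.44) > C (131/27=4.85) > A (161/34=4.74)
Fill: take B (13 @ 111) → take D (37 @ 235) → take E (16 @ 87) → take C (27 @ 131) → take 8/34 of A → 37.88; 101/101 used.
Total value = 601.88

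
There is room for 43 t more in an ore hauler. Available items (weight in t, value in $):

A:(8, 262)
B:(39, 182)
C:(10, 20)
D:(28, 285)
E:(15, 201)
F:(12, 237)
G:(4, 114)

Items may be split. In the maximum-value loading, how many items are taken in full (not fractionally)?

Greedy by value/weight ratio, highest first.
Ratios (sorted): A 32.75, G 28.50, F 19.75, E 13.40, D 10.18, B 4.67, C 2.00
take A (8 @ 262); take G (4 @ 114); take F (12 @ 237); take E (15 @ 201); take 4/28 of D → 40.71. Capacity used 43/43.
4 item(s) taken whole; one partial (take 4/28 of D).

4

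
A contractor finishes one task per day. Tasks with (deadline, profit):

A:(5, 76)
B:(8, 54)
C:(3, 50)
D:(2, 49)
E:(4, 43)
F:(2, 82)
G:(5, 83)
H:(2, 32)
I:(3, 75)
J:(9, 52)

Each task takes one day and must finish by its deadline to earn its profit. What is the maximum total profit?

Sort by profit descending; place each in the latest free slot ≤ its deadline.
Profit order: G=83 F=82 A=76 I=75 B=54 J=52 C=50 D=49 E=43 H=32
Assign: G→slot 5, F→slot 2, A→slot 4, I→slot 3, B→slot 8, J→slot 9, C→slot 1, D skipped, E skipped, H skipped.
Slots: [1:C] [2:F] [3:I] [4:A] [5:G] [8:B] [9:J]
Profit = 50 + 82 + 75 + 76 + 83 + 54 + 52 = 472

472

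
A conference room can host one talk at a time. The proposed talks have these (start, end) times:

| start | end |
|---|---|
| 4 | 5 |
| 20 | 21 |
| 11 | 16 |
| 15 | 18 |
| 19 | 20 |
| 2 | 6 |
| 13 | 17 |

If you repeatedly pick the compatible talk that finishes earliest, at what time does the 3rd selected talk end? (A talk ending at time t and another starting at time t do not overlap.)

20

Order by finish time; keep every interval that doesn't clash with the previous kept one.
By end time: (4,5), (2,6), (11,16), (13,17), (15,18), (19,20), (20,21).
Pick (4,5); next start ≥ 5 → (11,16); next start ≥ 16 → (19,20); next start ≥ 20 → (20,21).
Selected: (4,5) (11,16) (19,20) (20,21)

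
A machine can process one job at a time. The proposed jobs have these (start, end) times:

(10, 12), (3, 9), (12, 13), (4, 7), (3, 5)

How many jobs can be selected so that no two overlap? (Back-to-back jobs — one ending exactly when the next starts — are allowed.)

3

Order by finish time; keep every interval that doesn't clash with the previous kept one.
Sorted by end: (3,5)  (4,7)  (3,9)  (10,12)  (12,13)
take (3,5); skip (4,7); take (10,12); take (12,13).
Selected 3 jobs.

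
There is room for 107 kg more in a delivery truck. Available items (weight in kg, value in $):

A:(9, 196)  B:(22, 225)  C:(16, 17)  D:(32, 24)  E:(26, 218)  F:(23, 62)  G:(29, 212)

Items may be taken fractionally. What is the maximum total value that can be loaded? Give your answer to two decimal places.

907.61

Greedy by value/weight ratio, highest first.
Ratios (sorted): A 21.78, B 10.23, E 8.38, G 7.31, F 2.70, C 1.06, D 0.75
take A (9 @ 196); take B (22 @ 225); take E (26 @ 218); take G (29 @ 212); take 21/23 of F → 56.61. Capacity used 107/107.
Total value = 907.61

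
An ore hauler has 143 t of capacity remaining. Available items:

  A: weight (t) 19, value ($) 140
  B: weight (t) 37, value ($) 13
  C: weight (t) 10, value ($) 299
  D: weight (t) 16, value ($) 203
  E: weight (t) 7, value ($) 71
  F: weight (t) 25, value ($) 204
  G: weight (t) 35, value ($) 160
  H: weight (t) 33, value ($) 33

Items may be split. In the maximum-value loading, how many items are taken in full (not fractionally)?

Sort by value per unit weight and fill in that order.
Ratios (sorted): C 29.90, D 12.69, E 10.14, F 8.16, A 7.37, G 4.57, H 1.00, B 0.35
take C (10 @ 299); take D (16 @ 203); take E (7 @ 71); take F (25 @ 204); take A (19 @ 140); take G (35 @ 160); take 31/33 of H → 31.00. Capacity used 143/143.
6 item(s) taken whole; one partial (take 31/33 of H).

6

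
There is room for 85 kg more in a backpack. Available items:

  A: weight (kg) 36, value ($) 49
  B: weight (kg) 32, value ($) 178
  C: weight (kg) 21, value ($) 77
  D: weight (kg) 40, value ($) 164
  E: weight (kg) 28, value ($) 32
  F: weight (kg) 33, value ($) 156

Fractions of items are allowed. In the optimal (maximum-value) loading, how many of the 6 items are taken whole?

2

Ratios (sorted): B 5.56, F 4.73, D 4.10, C 3.67, A 1.36, E 1.14
take B (32 @ 178); take F (33 @ 156); take 20/40 of D → 82.00. Capacity used 85/85.
2 item(s) taken whole; one partial (take 20/40 of D).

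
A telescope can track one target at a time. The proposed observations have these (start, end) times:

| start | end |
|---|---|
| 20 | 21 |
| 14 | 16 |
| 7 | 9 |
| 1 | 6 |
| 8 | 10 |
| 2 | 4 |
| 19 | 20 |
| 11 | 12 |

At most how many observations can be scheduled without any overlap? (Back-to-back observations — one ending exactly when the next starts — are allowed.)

Order by finish time; keep every interval that doesn't clash with the previous kept one.
By end time: (2,4), (1,6), (7,9), (8,10), (11,12), (14,16), (19,20), (20,21).
Pick (2,4); next start ≥ 4 → (7,9); next start ≥ 9 → (11,12); next start ≥ 12 → (14,16); next start ≥ 16 → (19,20); next start ≥ 20 → (20,21).
Selected 6 observations.

6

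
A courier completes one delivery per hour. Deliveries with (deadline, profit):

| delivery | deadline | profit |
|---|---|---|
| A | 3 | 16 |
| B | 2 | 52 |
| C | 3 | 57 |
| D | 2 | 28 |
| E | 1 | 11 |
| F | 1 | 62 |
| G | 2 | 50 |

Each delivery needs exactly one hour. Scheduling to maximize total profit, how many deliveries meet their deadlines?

Sort by profit descending; place each in the latest free slot ≤ its deadline.
By profit: F(d1,62), C(d3,57), B(d2,52), G(d2,50), D(d2,28), A(d3,16), E(d1,11)
F→slot 1; C→slot 3; B→slot 2; G skipped; D skipped; A skipped; E skipped.
3 of 7 scheduled.

3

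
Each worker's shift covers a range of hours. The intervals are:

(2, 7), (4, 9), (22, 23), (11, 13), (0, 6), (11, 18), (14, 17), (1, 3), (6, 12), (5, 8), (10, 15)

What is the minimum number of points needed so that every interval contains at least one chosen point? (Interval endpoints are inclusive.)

Process intervals by earliest right end; each time one isn't hit yet, stab at its right endpoint.
Sorted: [1,3] [0,6] [2,7] [5,8] [4,9] [6,12] [11,13] [10,15] [14,17] [11,18] [22,23]
{[1,3],[0,6],[2,7]} hit by 3; {[5,8],[4,9],[6,12]} hit by 8; {[11,13],[10,15]} hit by 13; {[14,17],[11,18]} hit by 17; {[22,23]} hit by 23.
Points: 3, 8, 13, 17, 23 (5 total).

5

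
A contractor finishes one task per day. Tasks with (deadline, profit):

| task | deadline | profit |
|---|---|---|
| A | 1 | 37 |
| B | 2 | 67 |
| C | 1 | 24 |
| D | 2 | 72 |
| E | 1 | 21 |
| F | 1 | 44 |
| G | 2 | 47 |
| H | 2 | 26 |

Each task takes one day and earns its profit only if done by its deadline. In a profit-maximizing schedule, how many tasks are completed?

2

Take jobs in profit order; each goes to the latest open slot no later than its deadline.
By profit: D(d2,72), B(d2,67), G(d2,47), F(d1,44), A(d1,37), H(d2,26), C(d1,24), E(d1,21)
D→slot 2; B→slot 1; G skipped; F skipped; A skipped; H skipped; C skipped; E skipped.
2 of 8 scheduled.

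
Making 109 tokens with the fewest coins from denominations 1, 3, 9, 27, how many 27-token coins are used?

4

109 = 4×27 + 1×1
Count of 27: 4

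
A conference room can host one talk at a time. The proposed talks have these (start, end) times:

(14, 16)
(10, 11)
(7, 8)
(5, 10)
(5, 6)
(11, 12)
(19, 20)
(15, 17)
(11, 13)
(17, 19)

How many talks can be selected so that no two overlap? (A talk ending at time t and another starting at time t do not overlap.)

Greedy by earliest finish: after sorting by end time, pick each interval compatible with the last pick.
Sorted by end: (5,6)  (7,8)  (5,10)  (10,11)  (11,12)  (11,13)  (14,16)  (15,17)  (17,19)  (19,20)
take (5,6); take (7,8); skip (5,10); take (10,11); take (11,12); take (14,16); take (17,19); take (19,20).
Selected 7 talks.

7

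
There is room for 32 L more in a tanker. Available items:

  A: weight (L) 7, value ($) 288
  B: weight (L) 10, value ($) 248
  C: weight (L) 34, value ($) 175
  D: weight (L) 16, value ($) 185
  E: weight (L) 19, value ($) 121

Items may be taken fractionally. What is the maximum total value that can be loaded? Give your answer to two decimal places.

709.44

Greedy by value/weight ratio, highest first.
Ratios (sorted): A 41.14, B 24.80, D 11.56, E 6.37, C 5.15
take A (7 @ 288); take B (10 @ 248); take 15/16 of D → 173.44. Capacity used 32/32.
Total value = 709.44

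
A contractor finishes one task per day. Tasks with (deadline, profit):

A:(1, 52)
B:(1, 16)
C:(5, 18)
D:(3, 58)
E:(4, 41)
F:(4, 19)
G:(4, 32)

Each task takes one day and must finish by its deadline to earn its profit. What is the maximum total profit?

201

Profit order: D=58 A=52 E=41 G=32 F=19 C=18 B=16
Assign: D→slot 3, A→slot 1, E→slot 4, G→slot 2, F skipped, C→slot 5, B skipped.
Slots: [1:A] [2:G] [3:D] [4:E] [5:C]
Profit = 52 + 32 + 58 + 41 + 18 = 201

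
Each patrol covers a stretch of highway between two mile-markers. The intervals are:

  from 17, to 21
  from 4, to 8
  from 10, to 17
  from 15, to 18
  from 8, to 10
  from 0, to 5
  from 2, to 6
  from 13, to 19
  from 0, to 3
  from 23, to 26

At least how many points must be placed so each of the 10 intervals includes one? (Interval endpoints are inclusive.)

By right end: [0,3]  [0,5]  [2,6]  [4,8]  [8,10]  [10,17]  [15,18]  [13,19]  [17,21]  [23,26]
[0,3] uncovered → point at 3; [4,8] uncovered → point at 8; [10,17] uncovered → point at 17; [23,26] uncovered → point at 26.
Points: 3, 8, 17, 26 (4 total).

4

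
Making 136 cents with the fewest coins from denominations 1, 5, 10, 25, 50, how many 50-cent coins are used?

2

136 = 2×50 + 1×25 + 1×10 + 1×1
Count of 50: 2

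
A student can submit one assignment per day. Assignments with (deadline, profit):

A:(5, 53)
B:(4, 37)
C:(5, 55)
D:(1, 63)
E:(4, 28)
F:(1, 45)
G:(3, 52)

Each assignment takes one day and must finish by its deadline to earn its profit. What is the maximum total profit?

Profit order: D=63 C=55 A=53 G=52 F=45 B=37 E=28
Assign: D→slot 1, C→slot 5, A→slot 4, G→slot 3, F skipped, B→slot 2, E skipped.
Slots: [1:D] [2:B] [3:G] [4:A] [5:C]
Profit = 63 + 37 + 52 + 53 + 55 = 260

260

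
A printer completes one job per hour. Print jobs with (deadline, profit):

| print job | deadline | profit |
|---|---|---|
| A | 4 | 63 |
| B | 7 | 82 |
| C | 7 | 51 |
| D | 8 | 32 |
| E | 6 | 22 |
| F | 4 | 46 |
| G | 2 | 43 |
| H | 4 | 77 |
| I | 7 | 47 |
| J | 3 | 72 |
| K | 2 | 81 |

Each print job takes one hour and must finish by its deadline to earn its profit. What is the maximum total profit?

505

Profit order: B=82 K=81 H=77 J=72 A=63 C=51 I=47 F=46 G=43 D=32 E=22
Assign: B→slot 7, K→slot 2, H→slot 4, J→slot 3, A→slot 1, C→slot 6, I→slot 5, F skipped, G skipped, D→slot 8, E skipped.
Slots: [1:A] [2:K] [3:J] [4:H] [5:I] [6:C] [7:B] [8:D]
Profit = 63 + 81 + 72 + 77 + 47 + 51 + 82 + 32 = 505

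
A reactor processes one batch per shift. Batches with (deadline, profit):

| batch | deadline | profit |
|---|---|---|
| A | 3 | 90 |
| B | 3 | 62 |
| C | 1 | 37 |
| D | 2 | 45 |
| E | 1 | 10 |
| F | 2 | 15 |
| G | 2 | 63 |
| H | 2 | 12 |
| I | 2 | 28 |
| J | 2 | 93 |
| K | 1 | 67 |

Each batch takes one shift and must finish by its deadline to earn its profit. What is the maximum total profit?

250

Take jobs in profit order; each goes to the latest open slot no later than its deadline.
Profit order: J=93 A=90 K=67 G=63 B=62 D=45 C=37 I=28 F=15 H=12 E=10
Assign: J→slot 2, A→slot 3, K→slot 1, G skipped, B skipped, D skipped, C skipped, I skipped, F skipped, H skipped, E skipped.
Slots: [1:K] [2:J] [3:A]
Profit = 67 + 93 + 90 = 250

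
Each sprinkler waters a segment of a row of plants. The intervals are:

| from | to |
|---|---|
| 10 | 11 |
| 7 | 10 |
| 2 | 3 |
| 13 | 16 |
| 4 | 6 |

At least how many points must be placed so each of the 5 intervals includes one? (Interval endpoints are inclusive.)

Sorted: [2,3] [4,6] [7,10] [10,11] [13,16]
{[2,3]} hit by 3; {[4,6]} hit by 6; {[7,10],[10,11]} hit by 10; {[13,16]} hit by 16.
Points: 3, 6, 10, 16 (4 total).

4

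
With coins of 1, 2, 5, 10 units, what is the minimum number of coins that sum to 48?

7

Greedy: take as many of the largest coin as possible, then repeat with the remainder.
48 = 4×10 + 1×5 + 1×2 + 1×1
Total coins = 4 + 1 + 1 + 1 = 7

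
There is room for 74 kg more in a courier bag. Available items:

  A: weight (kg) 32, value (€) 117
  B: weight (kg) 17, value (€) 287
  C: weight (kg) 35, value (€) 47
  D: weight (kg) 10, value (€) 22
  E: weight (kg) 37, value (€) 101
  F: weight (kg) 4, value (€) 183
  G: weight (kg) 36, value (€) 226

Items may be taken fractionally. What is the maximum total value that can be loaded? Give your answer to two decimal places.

758.16

Greedy by value/weight ratio, highest first.
Order: F (183/4=45.75) > B (287/17=16.88) > G (226/36=6.28) > A (117/32=3.66) > E (101/37=2.73) > D (22/10=2.20) > C (47/35=1.34)
Fill: take F (4 @ 183) → take B (17 @ 287) → take G (36 @ 226) → take 17/32 of A → 62.16; 74/74 used.
Total value = 758.16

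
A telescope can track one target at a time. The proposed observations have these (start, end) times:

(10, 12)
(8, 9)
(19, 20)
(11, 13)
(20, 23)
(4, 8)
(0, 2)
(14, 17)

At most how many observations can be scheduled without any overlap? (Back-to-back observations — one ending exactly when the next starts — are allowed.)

Sorted by end: (0,2)  (4,8)  (8,9)  (10,12)  (11,13)  (14,17)  (19,20)  (20,23)
take (0,2); take (4,8); take (8,9); take (10,12); take (14,17); take (19,20); take (20,23).
Selected 7 observations.

7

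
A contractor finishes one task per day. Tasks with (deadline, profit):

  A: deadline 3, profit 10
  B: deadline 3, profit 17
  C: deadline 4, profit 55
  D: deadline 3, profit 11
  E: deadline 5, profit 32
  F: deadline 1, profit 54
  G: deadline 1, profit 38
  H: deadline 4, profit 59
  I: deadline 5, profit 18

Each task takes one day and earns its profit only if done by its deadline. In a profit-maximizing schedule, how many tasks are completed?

5

Sort by profit descending; place each in the latest free slot ≤ its deadline.
By profit: H(d4,59), C(d4,55), F(d1,54), G(d1,38), E(d5,32), I(d5,18), B(d3,17), D(d3,11), A(d3,10)
H→slot 4; C→slot 3; F→slot 1; G skipped; E→slot 5; I→slot 2; B skipped; D skipped; A skipped.
5 of 9 scheduled.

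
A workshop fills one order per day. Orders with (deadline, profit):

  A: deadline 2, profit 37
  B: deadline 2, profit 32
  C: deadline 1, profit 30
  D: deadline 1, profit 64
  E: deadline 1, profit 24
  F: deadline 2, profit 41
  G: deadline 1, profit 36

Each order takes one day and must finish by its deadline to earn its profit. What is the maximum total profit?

105

By profit: D(d1,64), F(d2,41), A(d2,37), G(d1,36), B(d2,32), C(d1,30), E(d1,24)
D→slot 1; F→slot 2; A skipped; G skipped; B skipped; C skipped; E skipped.
Profit = 64 + 41 = 105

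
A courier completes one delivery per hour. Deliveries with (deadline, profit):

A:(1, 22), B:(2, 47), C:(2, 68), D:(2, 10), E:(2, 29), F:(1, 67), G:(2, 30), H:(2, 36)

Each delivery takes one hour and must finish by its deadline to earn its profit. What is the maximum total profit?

135

Take jobs in profit order; each goes to the latest open slot no later than its deadline.
Profit order: C=68 F=67 B=47 H=36 G=30 E=29 A=22 D=10
Assign: C→slot 2, F→slot 1, B skipped, H skipped, G skipped, E skipped, A skipped, D skipped.
Slots: [1:F] [2:C]
Profit = 67 + 68 = 135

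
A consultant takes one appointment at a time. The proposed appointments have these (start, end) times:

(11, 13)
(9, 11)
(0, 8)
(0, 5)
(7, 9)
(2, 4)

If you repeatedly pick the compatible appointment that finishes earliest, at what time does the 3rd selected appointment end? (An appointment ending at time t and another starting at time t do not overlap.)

Greedy by earliest finish: after sorting by end time, pick each interval compatible with the last pick.
By end time: (2,4), (0,5), (0,8), (7,9), (9,11), (11,13).
Pick (2,4); next start ≥ 4 → (7,9); next start ≥ 9 → (9,11); next start ≥ 11 → (11,13).
Selected: (2,4) (7,9) (9,11) (11,13)

11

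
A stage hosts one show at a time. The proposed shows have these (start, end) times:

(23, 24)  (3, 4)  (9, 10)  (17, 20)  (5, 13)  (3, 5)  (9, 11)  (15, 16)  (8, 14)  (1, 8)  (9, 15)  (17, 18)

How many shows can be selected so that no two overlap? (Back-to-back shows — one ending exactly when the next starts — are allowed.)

By end time: (3,4), (3,5), (1,8), (9,10), (9,11), (5,13), (8,14), (9,15), (15,16), (17,18), (17,20), (23,24).
Pick (3,4); next start ≥ 4 → (9,10); next start ≥ 10 → (15,16); next start ≥ 16 → (17,18); next start ≥ 18 → (23,24).
Selected 5 shows.

5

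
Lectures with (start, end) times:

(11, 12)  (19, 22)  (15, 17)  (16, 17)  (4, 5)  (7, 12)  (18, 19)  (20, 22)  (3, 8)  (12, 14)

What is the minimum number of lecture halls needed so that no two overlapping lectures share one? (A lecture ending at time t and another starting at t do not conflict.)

2

The answer is the maximum number of intervals overlapping at any instant.
Events (time:±→running): 3:+→1 4:+→2 … peak 2.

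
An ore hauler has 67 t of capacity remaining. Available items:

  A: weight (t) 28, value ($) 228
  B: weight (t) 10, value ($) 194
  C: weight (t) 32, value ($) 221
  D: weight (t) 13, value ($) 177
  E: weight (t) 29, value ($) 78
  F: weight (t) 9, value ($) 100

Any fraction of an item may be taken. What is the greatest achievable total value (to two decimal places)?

747.34

Order: B (194/10=19.40) > D (177/13=13.62) > F (100/9=11.11) > A (228/28=8.14) > C (221/32=6.91) > E (78/29=2.69)
Fill: take B (10 @ 194) → take D (13 @ 177) → take F (9 @ 100) → take A (28 @ 228) → take 7/32 of C → 48.34; 67/67 used.
Total value = 747.34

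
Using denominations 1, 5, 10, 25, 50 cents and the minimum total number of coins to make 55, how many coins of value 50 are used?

1

Use the largest denomination that fits, subtract, and repeat.
55 = 1×50 + 1×5
Count of 50: 1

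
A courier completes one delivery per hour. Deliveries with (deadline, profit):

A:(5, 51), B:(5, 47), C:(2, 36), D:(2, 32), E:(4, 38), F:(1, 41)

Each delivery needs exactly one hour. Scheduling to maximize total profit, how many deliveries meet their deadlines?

By profit: A(d5,51), B(d5,47), F(d1,41), E(d4,38), C(d2,36), D(d2,32)
A→slot 5; B→slot 4; F→slot 1; E→slot 3; C→slot 2; D skipped.
5 of 6 scheduled.

5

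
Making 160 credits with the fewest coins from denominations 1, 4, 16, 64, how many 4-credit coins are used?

Use the largest denomination that fits, subtract, and repeat.
160 = 2×64 + 2×16
Count of 4: 0

0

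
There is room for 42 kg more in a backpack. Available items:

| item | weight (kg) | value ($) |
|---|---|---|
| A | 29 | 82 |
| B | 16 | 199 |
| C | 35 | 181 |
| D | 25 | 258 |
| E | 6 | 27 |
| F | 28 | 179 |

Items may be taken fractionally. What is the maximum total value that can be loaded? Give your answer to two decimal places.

463.39

Greedy by value/weight ratio, highest first.
Ratios (sorted): B 12.44, D 10.32, F 6.39, C 5.17, E 4.50, A 2.83
take B (16 @ 199); take D (25 @ 258); take 1/28 of F → 6.39. Capacity used 42/42.
Total value = 463.39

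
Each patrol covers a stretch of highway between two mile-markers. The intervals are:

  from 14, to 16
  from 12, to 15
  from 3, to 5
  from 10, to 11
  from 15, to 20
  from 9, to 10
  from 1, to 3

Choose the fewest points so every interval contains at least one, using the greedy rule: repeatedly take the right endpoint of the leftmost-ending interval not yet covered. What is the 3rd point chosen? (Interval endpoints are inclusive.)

15

Process intervals by earliest right end; each time one isn't hit yet, stab at its right endpoint.
By right end: [1,3]  [3,5]  [9,10]  [10,11]  [12,15]  [14,16]  [15,20]
[1,3] uncovered → point at 3; [9,10] uncovered → point at 10; [12,15] uncovered → point at 15.
Points: 3, 10, 15 (3 total).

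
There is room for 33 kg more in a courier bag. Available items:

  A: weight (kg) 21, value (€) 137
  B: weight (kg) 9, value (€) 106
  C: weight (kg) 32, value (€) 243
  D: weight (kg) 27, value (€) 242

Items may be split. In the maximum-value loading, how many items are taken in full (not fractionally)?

Ratios (sorted): B 11.78, D 8.96, C 7.59, A 6.52
take B (9 @ 106); take 24/27 of D → 215.11. Capacity used 33/33.
1 item(s) taken whole; one partial (take 24/27 of D).

1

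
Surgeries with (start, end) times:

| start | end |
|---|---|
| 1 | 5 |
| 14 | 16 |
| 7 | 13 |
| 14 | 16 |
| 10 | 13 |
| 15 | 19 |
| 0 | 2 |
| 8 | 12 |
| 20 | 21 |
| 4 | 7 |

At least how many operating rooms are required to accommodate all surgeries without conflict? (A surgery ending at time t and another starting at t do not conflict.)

starts: [0, 1, 4, 7, 8, 10, 14, 14, 15, 20]
ends:   [2, 5, 7, 12, 13, 13, 16, 16, 19, 21]
s0→1 s1→2 e2→1 s4→2 e5→1 e7→0 s7→1 s8→2 s10→3  — peak 3.

3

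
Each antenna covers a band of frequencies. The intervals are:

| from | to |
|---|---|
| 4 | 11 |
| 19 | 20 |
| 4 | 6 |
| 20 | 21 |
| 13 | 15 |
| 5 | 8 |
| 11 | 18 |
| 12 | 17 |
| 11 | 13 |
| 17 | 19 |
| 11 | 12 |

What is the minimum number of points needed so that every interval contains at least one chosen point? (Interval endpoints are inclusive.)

5

By right end: [4,6]  [5,8]  [4,11]  [11,12]  [11,13]  [13,15]  [12,17]  [11,18]  [17,19]  [19,20]  [20,21]
[4,6] uncovered → point at 6; [11,12] uncovered → point at 12; [13,15] uncovered → point at 15; [17,19] uncovered → point at 19; [20,21] uncovered → point at 21.
Points: 6, 12, 15, 19, 21 (5 total).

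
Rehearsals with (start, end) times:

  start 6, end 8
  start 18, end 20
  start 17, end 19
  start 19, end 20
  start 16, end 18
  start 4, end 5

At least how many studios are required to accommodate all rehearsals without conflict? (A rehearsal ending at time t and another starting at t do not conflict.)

2

Count concurrent intervals with a sweep; the peak is the room count.
Events (time:±→running): 4:+→1 5:-→0 6:+→1 8:-→0 16:+→1 17:+→2 … peak 2.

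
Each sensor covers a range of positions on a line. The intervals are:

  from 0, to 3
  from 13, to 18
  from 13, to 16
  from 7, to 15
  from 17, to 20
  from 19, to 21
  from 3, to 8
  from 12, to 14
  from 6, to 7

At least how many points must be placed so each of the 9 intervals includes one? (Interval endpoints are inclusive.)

4

Process intervals by earliest right end; each time one isn't hit yet, stab at its right endpoint.
Sorted: [0,3] [6,7] [3,8] [12,14] [7,15] [13,16] [13,18] [17,20] [19,21]
{[0,3]} hit by 3; {[6,7],[3,8]} hit by 7; {[12,14],[7,15],[13,16],[13,18]} hit by 14; {[17,20],[19,21]} hit by 20.
Points: 3, 7, 14, 20 (4 total).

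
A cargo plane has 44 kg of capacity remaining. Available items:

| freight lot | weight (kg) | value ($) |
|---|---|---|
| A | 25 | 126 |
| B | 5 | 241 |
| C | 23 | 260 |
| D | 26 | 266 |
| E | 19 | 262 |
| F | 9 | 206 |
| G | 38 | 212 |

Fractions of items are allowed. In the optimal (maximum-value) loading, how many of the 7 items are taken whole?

3

Greedy by value/weight ratio, highest first.
Order: B (241/5=48.20) > F (206/9=22.89) > E (262/19=13.79) > C (260/23=11.30) > D (266/26=10.23) > G (212/38=5.58) > A (126/25=5.04)
Fill: take B (5 @ 241) → take F (9 @ 206) → take E (19 @ 262) → take 11/23 of C → 124.35; 44/44 used.
3 item(s) taken whole; one partial (take 11/23 of C).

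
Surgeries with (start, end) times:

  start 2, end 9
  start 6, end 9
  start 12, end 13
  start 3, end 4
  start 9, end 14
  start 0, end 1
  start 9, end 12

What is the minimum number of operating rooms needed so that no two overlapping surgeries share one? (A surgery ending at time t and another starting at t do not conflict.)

2

The answer is the maximum number of intervals overlapping at any instant.
starts: [0, 2, 3, 6, 9, 9, 12]
ends:   [1, 4, 9, 9, 12, 13, 14]
s0→1 e1→0 s2→1 s3→2  — peak 2.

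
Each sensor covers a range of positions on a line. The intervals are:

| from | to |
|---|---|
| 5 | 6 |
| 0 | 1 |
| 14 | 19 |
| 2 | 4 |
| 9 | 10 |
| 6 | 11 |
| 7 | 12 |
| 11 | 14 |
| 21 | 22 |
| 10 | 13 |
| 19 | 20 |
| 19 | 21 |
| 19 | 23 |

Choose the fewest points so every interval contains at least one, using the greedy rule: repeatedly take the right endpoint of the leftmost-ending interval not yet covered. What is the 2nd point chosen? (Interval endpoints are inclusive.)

By right end: [0,1]  [2,4]  [5,6]  [9,10]  [6,11]  [7,12]  [10,13]  [11,14]  [14,19]  [19,20]  [19,21]  [21,22]  [19,23]
[0,1] uncovered → point at 1; [2,4] uncovered → point at 4; [5,6] uncovered → point at 6; [9,10] uncovered → point at 10; [11,14] uncovered → point at 14; [19,20] uncovered → point at 20; [21,22] uncovered → point at 22.
Points: 1, 4, 6, 10, 14, 20, 22 (7 total).

4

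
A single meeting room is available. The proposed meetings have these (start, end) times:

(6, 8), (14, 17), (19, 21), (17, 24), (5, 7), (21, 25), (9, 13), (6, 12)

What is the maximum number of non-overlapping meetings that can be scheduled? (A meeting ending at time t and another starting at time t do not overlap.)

5

Order by finish time; keep every interval that doesn't clash with the previous kept one.
Sorted by end: (5,7)  (6,8)  (6,12)  (9,13)  (14,17)  (19,21)  (17,24)  (21,25)
take (5,7); skip (6,8); take (9,13); take (14,17); take (19,21); skip (17,24); take (21,25).
Selected 5 meetings.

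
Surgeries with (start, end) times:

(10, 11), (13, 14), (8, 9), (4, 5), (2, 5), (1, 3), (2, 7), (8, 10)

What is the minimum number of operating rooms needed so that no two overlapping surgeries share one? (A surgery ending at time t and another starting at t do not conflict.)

Count concurrent intervals with a sweep; the peak is the room count.
starts: [1, 2, 2, 4, 8, 8, 10, 13]
ends:   [3, 5, 5, 7, 9, 10, 11, 14]
s1→1 s2→2 s2→3  — peak 3.

3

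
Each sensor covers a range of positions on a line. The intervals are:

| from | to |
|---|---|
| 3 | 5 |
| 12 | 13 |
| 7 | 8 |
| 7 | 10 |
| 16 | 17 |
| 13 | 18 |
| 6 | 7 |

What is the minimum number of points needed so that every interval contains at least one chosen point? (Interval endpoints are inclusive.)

Sort by right endpoint; whenever an interval is uncovered, place a point at its right end.
Sorted: [3,5] [6,7] [7,8] [7,10] [12,13] [16,17] [13,18]
{[3,5]} hit by 5; {[6,7],[7,8],[7,10]} hit by 7; {[12,13]} hit by 13; {[16,17],[13,18]} hit by 17.
Points: 5, 7, 13, 17 (4 total).

4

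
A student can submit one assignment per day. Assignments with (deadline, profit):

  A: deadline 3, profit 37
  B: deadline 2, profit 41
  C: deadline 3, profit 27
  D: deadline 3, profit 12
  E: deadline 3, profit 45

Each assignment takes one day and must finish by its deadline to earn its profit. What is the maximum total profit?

123

Take jobs in profit order; each goes to the latest open slot no later than its deadline.
Profit order: E=45 B=41 A=37 C=27 D=12
Assign: E→slot 3, B→slot 2, A→slot 1, C skipped, D skipped.
Slots: [1:A] [2:B] [3:E]
Profit = 37 + 41 + 45 = 123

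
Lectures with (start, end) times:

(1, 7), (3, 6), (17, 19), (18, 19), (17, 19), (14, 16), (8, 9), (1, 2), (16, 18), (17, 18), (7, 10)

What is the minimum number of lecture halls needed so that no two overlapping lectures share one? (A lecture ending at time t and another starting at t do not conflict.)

Events (time:±→running): 1:+→1 1:+→2 2:-→1 3:+→2 6:-→1 7:-→0 7:+→1 8:+→2 9:-→1 10:-→0 14:+→1 16:-→0 16:+→1 17:+→2 17:+→3 17:+→4 … peak 4.

4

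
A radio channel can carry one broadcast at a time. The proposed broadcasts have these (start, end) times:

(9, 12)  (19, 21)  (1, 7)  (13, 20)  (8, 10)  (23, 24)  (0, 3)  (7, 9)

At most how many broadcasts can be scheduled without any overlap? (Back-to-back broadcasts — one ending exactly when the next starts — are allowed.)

5

Greedy by earliest finish: after sorting by end time, pick each interval compatible with the last pick.
By end time: (0,3), (1,7), (7,9), (8,10), (9,12), (13,20), (19,21), (23,24).
Pick (0,3); next start ≥ 3 → (7,9); next start ≥ 9 → (9,12); next start ≥ 12 → (13,20); next start ≥ 20 → (23,24).
Selected 5 broadcasts.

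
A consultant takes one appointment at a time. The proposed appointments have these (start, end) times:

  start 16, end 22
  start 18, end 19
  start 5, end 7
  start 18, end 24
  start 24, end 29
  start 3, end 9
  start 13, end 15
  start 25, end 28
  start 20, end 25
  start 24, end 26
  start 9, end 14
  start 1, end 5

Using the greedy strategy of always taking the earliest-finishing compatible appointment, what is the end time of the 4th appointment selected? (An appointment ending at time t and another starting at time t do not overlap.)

19

Order by finish time; keep every interval that doesn't clash with the previous kept one.
Sorted by end: (1,5)  (5,7)  (3,9)  (9,14)  (13,15)  (18,19)  (16,22)  (18,24)  (20,25)  (24,26)  (25,28)  (24,29)
take (1,5); take (5,7); take (9,14); skip (13,15); take (18,19); skip (16,22); skip (18,24); take (20,25); take (25,28); skip (24,29).
Selected: (1,5) (5,7) (9,14) (18,19) (20,25) (25,28)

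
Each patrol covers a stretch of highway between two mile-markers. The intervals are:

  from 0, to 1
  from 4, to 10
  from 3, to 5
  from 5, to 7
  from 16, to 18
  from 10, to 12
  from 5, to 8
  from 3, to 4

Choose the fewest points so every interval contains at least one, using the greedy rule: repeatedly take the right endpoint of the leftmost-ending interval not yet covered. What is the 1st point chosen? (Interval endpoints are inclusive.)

Sorted: [0,1] [3,4] [3,5] [5,7] [5,8] [4,10] [10,12] [16,18]
{[0,1]} hit by 1; {[3,4],[3,5]} hit by 4; {[5,7],[5,8],[4,10]} hit by 7; {[10,12]} hit by 12; {[16,18]} hit by 18.
Points: 1, 4, 7, 12, 18 (5 total).

1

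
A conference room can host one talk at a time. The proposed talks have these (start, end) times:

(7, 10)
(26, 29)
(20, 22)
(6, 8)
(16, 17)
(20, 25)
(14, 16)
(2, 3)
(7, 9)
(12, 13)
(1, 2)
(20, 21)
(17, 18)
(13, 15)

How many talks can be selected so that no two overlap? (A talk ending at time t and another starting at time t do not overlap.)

Order by finish time; keep every interval that doesn't clash with the previous kept one.
By end time: (1,2), (2,3), (6,8), (7,9), (7,10), (12,13), (13,15), (14,16), (16,17), (17,18), (20,21), (20,22), (20,25), (26,29).
Pick (1,2); next start ≥ 2 → (2,3); next start ≥ 3 → (6,8); next start ≥ 8 → (12,13); next start ≥ 13 → (13,15); next start ≥ 15 → (16,17); next start ≥ 17 → (17,18); next start ≥ 18 → (20,21); next start ≥ 21 → (26,29).
Selected 9 talks.

9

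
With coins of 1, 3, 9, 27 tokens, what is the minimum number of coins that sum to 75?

5

75 = 2×27 + 2×9 + 1×3
Total coins = 2 + 2 + 1 = 5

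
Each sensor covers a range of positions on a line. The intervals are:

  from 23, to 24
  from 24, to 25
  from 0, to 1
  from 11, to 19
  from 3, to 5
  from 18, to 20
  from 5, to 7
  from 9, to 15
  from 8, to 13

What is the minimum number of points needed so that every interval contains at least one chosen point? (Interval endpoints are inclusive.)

5

Sorted: [0,1] [3,5] [5,7] [8,13] [9,15] [11,19] [18,20] [23,24] [24,25]
{[0,1]} hit by 1; {[3,5],[5,7]} hit by 5; {[8,13],[9,15],[11,19]} hit by 13; {[18,20]} hit by 20; {[23,24],[24,25]} hit by 24.
Points: 1, 5, 13, 20, 24 (5 total).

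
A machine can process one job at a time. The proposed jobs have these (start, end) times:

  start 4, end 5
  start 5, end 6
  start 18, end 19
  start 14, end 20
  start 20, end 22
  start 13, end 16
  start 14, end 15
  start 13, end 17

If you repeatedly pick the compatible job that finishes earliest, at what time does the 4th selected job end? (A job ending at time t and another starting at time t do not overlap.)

19

Greedy by earliest finish: after sorting by end time, pick each interval compatible with the last pick.
By end time: (4,5), (5,6), (14,15), (13,16), (13,17), (18,19), (14,20), (20,22).
Pick (4,5); next start ≥ 5 → (5,6); next start ≥ 6 → (14,15); next start ≥ 15 → (18,19); next start ≥ 19 → (20,22).
Selected: (4,5) (5,6) (14,15) (18,19) (20,22)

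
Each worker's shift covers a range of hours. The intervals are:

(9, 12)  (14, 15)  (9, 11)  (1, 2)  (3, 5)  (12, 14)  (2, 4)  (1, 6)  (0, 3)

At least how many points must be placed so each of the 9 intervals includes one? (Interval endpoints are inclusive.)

4

Sorted: [1,2] [0,3] [2,4] [3,5] [1,6] [9,11] [9,12] [12,14] [14,15]
{[1,2],[0,3],[2,4]} hit by 2; {[3,5],[1,6]} hit by 5; {[9,11],[9,12]} hit by 11; {[12,14],[14,15]} hit by 14.
Points: 2, 5, 11, 14 (4 total).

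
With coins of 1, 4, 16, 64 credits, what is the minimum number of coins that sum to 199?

199 − 3×64→7 − 1×4→3 − 3×1→0
Total coins = 3 + 1 + 3 = 7

7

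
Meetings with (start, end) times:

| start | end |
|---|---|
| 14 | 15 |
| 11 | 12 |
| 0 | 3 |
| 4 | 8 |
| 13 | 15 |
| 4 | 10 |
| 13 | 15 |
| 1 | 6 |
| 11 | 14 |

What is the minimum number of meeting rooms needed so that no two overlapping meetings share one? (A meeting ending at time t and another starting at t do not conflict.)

3

Count concurrent intervals with a sweep; the peak is the room count.
starts: [0, 1, 4, 4, 11, 11, 13, 13, 14]
ends:   [3, 6, 8, 10, 12, 14, 15, 15, 15]
s0→1 s1→2 e3→1 s4→2 s4→3  — peak 3.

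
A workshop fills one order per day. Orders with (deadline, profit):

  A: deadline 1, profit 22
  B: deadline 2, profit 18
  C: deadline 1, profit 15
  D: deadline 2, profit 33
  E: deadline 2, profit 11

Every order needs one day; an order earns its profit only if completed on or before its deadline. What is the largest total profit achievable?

Sort by profit descending; place each in the latest free slot ≤ its deadline.
Profit order: D=33 A=22 B=18 C=15 E=11
Assign: D→slot 2, A→slot 1, B skipped, C skipped, E skipped.
Slots: [1:A] [2:D]
Profit = 22 + 33 = 55

55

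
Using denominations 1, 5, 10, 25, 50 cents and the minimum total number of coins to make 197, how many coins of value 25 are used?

Use the largest denomination that fits, subtract, and repeat.
197 = 3×50 + 1×25 + 2×10 + 2×1
Count of 25: 1

1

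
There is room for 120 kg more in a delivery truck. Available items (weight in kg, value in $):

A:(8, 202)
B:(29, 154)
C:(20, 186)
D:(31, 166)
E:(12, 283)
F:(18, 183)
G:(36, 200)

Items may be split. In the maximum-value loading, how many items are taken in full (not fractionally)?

Sort by value per unit weight and fill in that order.
Ratios (sorted): A 25.25, E 23.58, F 10.17, C 9.30, G 5.56, D 5.35, B 5.31
take A (8 @ 202); take E (12 @ 283); take F (18 @ 183); take C (20 @ 186); take G (36 @ 200); take 26/31 of D → 139.23. Capacity used 120/120.
5 item(s) taken whole; one partial (take 26/31 of D).

5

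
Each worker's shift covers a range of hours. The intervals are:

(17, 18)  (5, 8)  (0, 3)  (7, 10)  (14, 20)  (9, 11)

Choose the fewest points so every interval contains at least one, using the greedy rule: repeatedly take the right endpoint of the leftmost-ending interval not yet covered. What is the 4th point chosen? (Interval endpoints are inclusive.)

18

Process intervals by earliest right end; each time one isn't hit yet, stab at its right endpoint.
By right end: [0,3]  [5,8]  [7,10]  [9,11]  [17,18]  [14,20]
[0,3] uncovered → point at 3; [5,8] uncovered → point at 8; [9,11] uncovered → point at 11; [17,18] uncovered → point at 18.
Points: 3, 8, 11, 18 (4 total).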